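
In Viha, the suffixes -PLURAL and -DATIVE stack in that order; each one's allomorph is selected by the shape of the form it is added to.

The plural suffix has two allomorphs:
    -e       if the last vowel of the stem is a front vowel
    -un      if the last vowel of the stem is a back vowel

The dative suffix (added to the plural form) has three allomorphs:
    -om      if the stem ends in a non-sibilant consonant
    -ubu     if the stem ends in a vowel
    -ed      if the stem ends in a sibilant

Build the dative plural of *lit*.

liteubu

*lit* — last vowel /i/ (a front vowel) → -e → *lite*.
Since the final sound of the plural form *lite* is /e/ (a vowel), it takes -ubu, giving *liteubu*.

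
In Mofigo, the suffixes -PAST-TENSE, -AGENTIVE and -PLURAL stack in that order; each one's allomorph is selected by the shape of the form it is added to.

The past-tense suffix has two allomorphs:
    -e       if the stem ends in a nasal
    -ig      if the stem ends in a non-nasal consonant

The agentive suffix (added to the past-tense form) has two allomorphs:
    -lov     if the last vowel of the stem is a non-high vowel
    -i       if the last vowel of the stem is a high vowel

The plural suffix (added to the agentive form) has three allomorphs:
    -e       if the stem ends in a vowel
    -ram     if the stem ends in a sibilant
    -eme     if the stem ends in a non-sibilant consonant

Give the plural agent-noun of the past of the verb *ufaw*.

Since the final consonant of *ufaw* is /w/ (non-nasal), it takes -ig, giving *ufawig*.
The past-tense form *ufawig* — last vowel /i/ (a high vowel) → -i → *ufawigi*.
The final sound of the agentive form *ufawigi* is /i/, which is a vowel, so the plural suffix is -e, giving *ufawigie*.

ufawigie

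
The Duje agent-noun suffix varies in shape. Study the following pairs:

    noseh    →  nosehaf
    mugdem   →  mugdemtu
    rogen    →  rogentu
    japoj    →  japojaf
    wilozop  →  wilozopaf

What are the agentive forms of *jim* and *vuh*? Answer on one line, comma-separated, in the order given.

jimtu, vuhaf

Looking at the final consonant of each stem: -tu when the stem ends in a nasal (*mugdem*, *rogen*); -af when the stem ends in a non-nasal consonant (*noseh*, *japoj*, *wilozop*).
The final consonant of *jim* is /m/, which is a nasal, so the suffix is -tu, giving *jimtu*.
*vuh*: final consonant = /h/, non-nasal → -af → *vuhaf*.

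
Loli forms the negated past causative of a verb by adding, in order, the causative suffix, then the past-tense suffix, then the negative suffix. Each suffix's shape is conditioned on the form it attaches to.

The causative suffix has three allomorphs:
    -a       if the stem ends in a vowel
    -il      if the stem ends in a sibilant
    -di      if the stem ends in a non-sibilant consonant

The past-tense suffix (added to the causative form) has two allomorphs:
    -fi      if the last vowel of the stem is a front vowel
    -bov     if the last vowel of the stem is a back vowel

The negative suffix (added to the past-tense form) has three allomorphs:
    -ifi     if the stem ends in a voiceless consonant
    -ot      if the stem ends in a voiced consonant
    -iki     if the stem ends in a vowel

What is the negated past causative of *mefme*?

The final sound of *mefme* is /e/, which is a vowel, so the causative suffix is -a, giving *mefmea*.
The causative form *mefmea*: last vowel = /a/, a back vowel → -bov → *mefmeabov*.
The final sound of the past-tense form *mefmeabov* is /v/, which is a voiced consonant, so the negative suffix is -ot, giving *mefmeabovot*.

mefmeabovot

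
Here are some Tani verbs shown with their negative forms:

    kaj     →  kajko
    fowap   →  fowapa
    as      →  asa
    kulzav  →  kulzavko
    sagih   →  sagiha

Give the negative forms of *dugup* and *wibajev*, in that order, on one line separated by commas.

dugupa, wibajevko

The alternation tracks the final consonant of the stem — -a when the stem ends in a voiceless consonant (*fowap*, *as*, *sagih*); -ko when the stem ends in a voiced consonant (*kaj*, *kulzav*).
*dugup*: final consonant = /p/, voiceless → -a → *dugupa*.
Since the final consonant of *wibajev* is /v/ (voiced), it takes -ko, giving *wibajevko*.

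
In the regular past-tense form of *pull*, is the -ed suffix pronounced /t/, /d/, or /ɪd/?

The stem *pull* ends in a voiced sound other than /d/.
The -ed suffix is realized as /ɪd/ after /t, d/; as /t/ after other voiceless consonants; and as /d/ after other voiced sounds.
So -ed on *pull* is pronounced /d/.

/d/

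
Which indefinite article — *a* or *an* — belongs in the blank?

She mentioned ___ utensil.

a

The indefinite article is chosen by the initial *sound* of the following word, not its spelling.
*utensil* begins with the sound /juː/ (u pronounced /juː/) — a consonant sound.
So the article is *a*: She mentioned a utensil.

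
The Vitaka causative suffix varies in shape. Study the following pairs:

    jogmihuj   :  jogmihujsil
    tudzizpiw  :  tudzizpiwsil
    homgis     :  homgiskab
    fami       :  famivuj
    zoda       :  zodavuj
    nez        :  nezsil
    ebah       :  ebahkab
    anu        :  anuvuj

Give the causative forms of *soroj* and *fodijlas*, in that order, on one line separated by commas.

Looking at the final sound of each stem: -kab when the stem ends in a voiceless consonant (*homgis*, *ebah*); -sil when the stem ends in a voiced consonant (*jogmihuj*, *tudzizpiw*, *nez*); -vuj when the stem ends in a vowel (*fami*, *zoda*, *anu*).
Since the final sound of *soroj* is /j/ (a voiced consonant), it takes -sil, giving *sorojsil*.
The final sound of *fodijlas* is /s/, which is a voiceless consonant, so the suffix is -kab, giving *fodijlaskab*.

sorojsil, fodijlaskab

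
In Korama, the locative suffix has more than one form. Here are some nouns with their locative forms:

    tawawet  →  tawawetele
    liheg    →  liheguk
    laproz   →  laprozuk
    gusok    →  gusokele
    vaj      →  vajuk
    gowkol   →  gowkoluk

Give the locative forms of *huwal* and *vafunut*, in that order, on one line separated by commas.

Looking at the final consonant of each stem: -ele when the stem ends in a voiceless consonant (*tawawet*, *gusok*); -uk when the stem ends in a voiced consonant (*liheg*, *laproz*, *vaj*, *gowkol*).
Since the final consonant of *huwal* is /l/ (voiced), it takes -uk, giving *huwaluk*.
*vafunut* — final consonant /t/ (voiceless) → -ele → *vafunutele*.

huwaluk, vafunutele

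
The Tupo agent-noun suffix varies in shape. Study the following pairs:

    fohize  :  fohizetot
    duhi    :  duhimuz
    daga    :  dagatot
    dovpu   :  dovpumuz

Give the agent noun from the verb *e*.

etot

Looking at the last vowel of each stem: -muz when the last vowel of the stem is a high vowel (*duhi*, *dovpu*); -tot when the last vowel of the stem is a non-high vowel (*fohize*, *daga*).
*e* — last vowel /e/ (a non-high vowel) → -tot → *etot*.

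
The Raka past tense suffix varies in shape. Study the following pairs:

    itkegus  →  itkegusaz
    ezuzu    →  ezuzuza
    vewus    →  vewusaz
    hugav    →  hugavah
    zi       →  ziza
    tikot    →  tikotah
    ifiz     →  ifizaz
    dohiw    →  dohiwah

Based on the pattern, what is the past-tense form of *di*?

diza

The alternation tracks the final sound of the stem — -az when the stem ends in a sibilant (*itkegus*, *vewus*, *ifiz*); -ah when the stem ends in a non-sibilant consonant (*hugav*, *tikot*, *dohiw*); -za when the stem ends in a vowel (*ezuzu*, *zi*).
The final sound of *di* is /i/, which is a vowel, so the suffix is -za, giving *diza*.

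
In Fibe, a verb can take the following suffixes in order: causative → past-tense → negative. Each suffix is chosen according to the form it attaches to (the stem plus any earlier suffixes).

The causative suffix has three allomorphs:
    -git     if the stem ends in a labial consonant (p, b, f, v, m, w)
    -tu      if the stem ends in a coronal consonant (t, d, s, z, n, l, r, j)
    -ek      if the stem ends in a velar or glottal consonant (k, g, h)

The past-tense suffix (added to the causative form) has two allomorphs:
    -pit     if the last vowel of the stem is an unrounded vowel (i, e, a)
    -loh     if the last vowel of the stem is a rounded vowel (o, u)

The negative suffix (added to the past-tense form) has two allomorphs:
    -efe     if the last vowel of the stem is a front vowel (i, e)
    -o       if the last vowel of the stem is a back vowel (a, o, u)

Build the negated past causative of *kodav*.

*kodav* — final consonant /v/ (labial) → -git → *kodavgit*.
Since the last vowel of the causative form *kodavgit* is /i/ (an unrounded vowel), it takes -pit, giving *kodavgitpit*.
Since the last vowel of the past-tense form *kodavgitpit* is /i/ (a front vowel), it takes -efe, giving *kodavgitpitefe*.

kodavgitpitefe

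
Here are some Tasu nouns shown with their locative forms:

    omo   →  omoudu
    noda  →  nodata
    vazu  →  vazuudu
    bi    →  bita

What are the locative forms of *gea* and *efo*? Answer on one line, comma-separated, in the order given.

The pattern is rounding harmony: -udu when the last vowel of the stem is a rounded vowel (*omo*, *vazu*); -ta when the last vowel of the stem is an unrounded vowel (*noda*, *bi*).
The last vowel of *gea* is /a/, which is an unrounded vowel, so the suffix is -ta, giving *geata*.
Since the last vowel of *efo* is /o/ (a rounded vowel), it takes -udu, giving *efoudu*.

geata, efoudu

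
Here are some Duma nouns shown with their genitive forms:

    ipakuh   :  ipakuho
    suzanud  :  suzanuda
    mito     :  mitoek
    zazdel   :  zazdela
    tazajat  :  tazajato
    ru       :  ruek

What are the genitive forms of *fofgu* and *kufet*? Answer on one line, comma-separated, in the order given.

The pattern is voicing of the final sound: -o when the stem ends in a voiceless consonant (*ipakuh*, *tazajat*); -a when the stem ends in a voiced consonant (*suzanud*, *zazdel*); -ek when the stem ends in a vowel (*mito*, *ru*).
*fofgu* — final sound /u/ (a vowel) → -ek → *fofguek*.
Since the final sound of *kufet* is /t/ (a voiceless consonant), it takes -o, giving *kufeto*.

fofguek, kufeto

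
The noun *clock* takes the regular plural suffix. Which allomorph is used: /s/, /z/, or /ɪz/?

/s/

The stem *clock* ends in a voiceless non-sibilant consonant.
The plural suffix surfaces as /ɪz/ after sibilants, /s/ after other voiceless consonants, and /z/ after other voiced sounds.
So the plural -s on *clock* is pronounced /s/.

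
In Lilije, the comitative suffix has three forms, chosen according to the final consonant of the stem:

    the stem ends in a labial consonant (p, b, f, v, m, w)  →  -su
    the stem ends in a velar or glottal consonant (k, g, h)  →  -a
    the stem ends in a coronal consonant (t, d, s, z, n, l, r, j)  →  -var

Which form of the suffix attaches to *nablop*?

*nablop* — final consonant /p/ (labial) → -su.

-su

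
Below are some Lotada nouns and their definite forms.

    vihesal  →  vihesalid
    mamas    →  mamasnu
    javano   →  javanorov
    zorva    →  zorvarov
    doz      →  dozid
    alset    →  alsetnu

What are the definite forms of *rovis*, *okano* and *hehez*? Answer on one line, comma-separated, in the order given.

rovisnu, okanorov, hehezid

The suffix is conditioned by the final sound: -nu when the stem ends in a voiceless consonant (*mamas*, *alset*); -id when the stem ends in a voiced consonant (*vihesal*, *doz*); -rov when the stem ends in a vowel (*javano*, *zorva*).
The final sound of *rovis* is /s/, which is a voiceless consonant, so the suffix is -nu, giving *rovisnu*.
*okano* — final sound /o/ (a vowel) → -rov → *okanorov*.
The final sound of *hehez* is /z/, which is a voiced consonant, so the suffix is -id, giving *hehezid*.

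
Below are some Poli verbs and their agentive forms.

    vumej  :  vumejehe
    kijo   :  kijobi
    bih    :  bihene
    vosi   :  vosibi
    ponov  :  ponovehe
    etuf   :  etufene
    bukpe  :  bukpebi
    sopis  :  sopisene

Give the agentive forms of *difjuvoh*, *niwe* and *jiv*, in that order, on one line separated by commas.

The suffix is conditioned by the final sound: -ene when the stem ends in a voiceless consonant (*bih*, *etuf*, *sopis*); -ehe when the stem ends in a voiced consonant (*vumej*, *ponov*); -bi when the stem ends in a vowel (*kijo*, *vosi*, *bukpe*).
Since the final sound of *difjuvoh* is /h/ (a voiceless consonant), it takes -ene, giving *difjuvohene*.
Since the final sound of *niwe* is /e/ (a vowel), it takes -bi, giving *niwebi*.
*jiv* — final sound /v/ (a voiced consonant) → -ehe → *jivehe*.

difjuvohene, niwebi, jivehe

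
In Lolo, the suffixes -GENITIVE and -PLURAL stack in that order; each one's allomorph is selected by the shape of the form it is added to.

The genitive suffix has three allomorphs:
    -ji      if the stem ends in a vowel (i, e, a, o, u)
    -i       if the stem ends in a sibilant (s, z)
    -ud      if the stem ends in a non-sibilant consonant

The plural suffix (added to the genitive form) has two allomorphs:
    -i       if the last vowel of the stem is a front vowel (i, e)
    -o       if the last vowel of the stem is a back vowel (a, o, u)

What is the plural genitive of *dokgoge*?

dokgogejii

The final sound of *dokgoge* is /e/, which is a vowel, so the genitive suffix is -ji, giving *dokgogeji*.
Since the last vowel of the genitive form *dokgogeji* is /i/ (a front vowel), it takes -i, giving *dokgogejii*.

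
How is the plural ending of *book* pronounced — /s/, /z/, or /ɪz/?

/s/

The stem *book* ends in a voiceless non-sibilant consonant.
The plural suffix surfaces as /ɪz/ after sibilants, /s/ after other voiceless consonants, and /z/ after other voiced sounds.
So the plural -s on *book* is pronounced /s/.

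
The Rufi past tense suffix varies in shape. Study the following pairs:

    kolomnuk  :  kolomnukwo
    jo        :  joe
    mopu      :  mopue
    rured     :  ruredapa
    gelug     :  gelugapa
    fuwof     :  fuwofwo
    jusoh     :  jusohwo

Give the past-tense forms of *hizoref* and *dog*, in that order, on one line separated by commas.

The suffix is conditioned by the final sound: -wo when the stem ends in a voiceless consonant (*kolomnuk*, *fuwof*, *jusoh*); -apa when the stem ends in a voiced consonant (*rured*, *gelug*); -e when the stem ends in a vowel (*jo*, *mopu*).
*hizoref*: final sound = /f/, a voiceless consonant → -wo → *hizorefwo*.
*dog*: final sound = /g/, a voiced consonant → -apa → *dogapa*.

hizorefwo, dogapa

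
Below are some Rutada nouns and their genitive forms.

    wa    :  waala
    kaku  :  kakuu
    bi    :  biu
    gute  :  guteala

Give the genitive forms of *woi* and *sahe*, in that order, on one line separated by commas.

woiu, saheala

The pattern is height harmony: -u when the last vowel of the stem is a high vowel (*kaku*, *bi*); -ala when the last vowel of the stem is a non-high vowel (*wa*, *gute*).
Since the last vowel of *woi* is /i/ (a high vowel), it takes -u, giving *woiu*.
The last vowel of *sahe* is /e/, which is a non-high vowel, so the suffix is -ala, giving *saheala*.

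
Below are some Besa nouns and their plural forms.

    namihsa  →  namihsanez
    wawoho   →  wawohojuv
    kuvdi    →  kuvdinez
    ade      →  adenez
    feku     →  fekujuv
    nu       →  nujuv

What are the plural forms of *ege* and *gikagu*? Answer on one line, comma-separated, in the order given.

The suffix is conditioned by the last vowel: -juv when the last vowel of the stem is a rounded vowel (*wawoho*, *feku*, *nu*); -nez when the last vowel of the stem is an unrounded vowel (*namihsa*, *kuvdi*, *ade*).
*ege* — last vowel /e/ (an unrounded vowel) → -nez → *egenez*.
*gikagu*: last vowel = /u/, a rounded vowel → -juv → *gikagujuv*.

egenez, gikagujuv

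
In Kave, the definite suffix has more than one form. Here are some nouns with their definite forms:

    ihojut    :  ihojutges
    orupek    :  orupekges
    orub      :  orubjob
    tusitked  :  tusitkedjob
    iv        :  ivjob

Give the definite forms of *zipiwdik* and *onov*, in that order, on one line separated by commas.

zipiwdikges, onovjob

The alternation tracks the final consonant of the stem — -ges when the stem ends in a voiceless consonant (*ihojut*, *orupek*); -job when the stem ends in a voiced consonant (*orub*, *tusitked*, *iv*).
Since the final consonant of *zipiwdik* is /k/ (voiceless), it takes -ges, giving *zipiwdikges*.
*onov*: final consonant = /v/, voiced → -job → *onovjob*.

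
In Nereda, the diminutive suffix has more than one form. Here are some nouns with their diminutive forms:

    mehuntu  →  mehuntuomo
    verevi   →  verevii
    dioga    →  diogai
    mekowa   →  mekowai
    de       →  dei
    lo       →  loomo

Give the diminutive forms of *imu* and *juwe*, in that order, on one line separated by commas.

Looking at the last vowel of each stem: -omo when the last vowel of the stem is a rounded vowel (*mehuntu*, *lo*); -i when the last vowel of the stem is an unrounded vowel (*verevi*, *dioga*, *mekowa*, *de*).
*imu* — last vowel /u/ (a rounded vowel) → -omo → *imuomo*.
*juwe* — last vowel /e/ (an unrounded vowel) → -i → *juwei*.

imuomo, juwei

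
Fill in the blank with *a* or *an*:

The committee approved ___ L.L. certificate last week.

an

The indefinite article is chosen by the initial *sound* of the following word, not its spelling.
The initialism *L.L.* is read letter by letter; the first letter, L, is pronounced /ɛl/, which begins with a vowel sound.
So the article is *an*: The committee approved an L.L. certificate last week.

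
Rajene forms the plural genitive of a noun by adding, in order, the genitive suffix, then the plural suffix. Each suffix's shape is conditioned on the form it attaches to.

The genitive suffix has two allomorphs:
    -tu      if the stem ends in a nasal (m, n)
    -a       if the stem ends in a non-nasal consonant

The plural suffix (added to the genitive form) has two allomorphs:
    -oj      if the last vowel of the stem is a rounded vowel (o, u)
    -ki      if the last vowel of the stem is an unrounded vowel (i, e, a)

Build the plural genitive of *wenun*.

*wenun* — final consonant /n/ (a nasal) → -tu → *wenuntu*.
Since the last vowel of the genitive form *wenuntu* is /u/ (a rounded vowel), it takes -oj, giving *wenuntuoj*.

wenuntuoj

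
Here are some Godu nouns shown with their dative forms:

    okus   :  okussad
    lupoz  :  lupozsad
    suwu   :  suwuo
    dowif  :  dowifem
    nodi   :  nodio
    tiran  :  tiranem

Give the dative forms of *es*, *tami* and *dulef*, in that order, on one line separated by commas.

Looking at the final sound of each stem: -sad when the stem ends in a sibilant (*okus*, *lupoz*); -em when the stem ends in a non-sibilant consonant (*dowif*, *tiran*); -o when the stem ends in a vowel (*suwu*, *nodi*).
*es* — final sound /s/ (a sibilant) → -sad → *essad*.
*tami* — final sound /i/ (a vowel) → -o → *tamio*.
*dulef*: final sound = /f/, a non-sibilant consonant → -em → *dulefem*.

essad, tamio, dulefem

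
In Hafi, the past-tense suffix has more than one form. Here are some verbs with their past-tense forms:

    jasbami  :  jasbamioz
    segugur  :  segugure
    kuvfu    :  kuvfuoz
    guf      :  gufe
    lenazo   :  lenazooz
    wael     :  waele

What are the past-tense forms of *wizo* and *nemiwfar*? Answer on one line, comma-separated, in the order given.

wizooz, nemiwfare

The suffix is conditioned by the final sound: -e when the stem ends in a consonant (*segugur*, *guf*, *wael*); -oz when the stem ends in a vowel (*jasbami*, *kuvfu*, *lenazo*).
*wizo*: final sound = /o/, a vowel → -oz → *wizooz*.
*nemiwfar* — final sound /r/ (a consonant) → -e → *nemiwfare*.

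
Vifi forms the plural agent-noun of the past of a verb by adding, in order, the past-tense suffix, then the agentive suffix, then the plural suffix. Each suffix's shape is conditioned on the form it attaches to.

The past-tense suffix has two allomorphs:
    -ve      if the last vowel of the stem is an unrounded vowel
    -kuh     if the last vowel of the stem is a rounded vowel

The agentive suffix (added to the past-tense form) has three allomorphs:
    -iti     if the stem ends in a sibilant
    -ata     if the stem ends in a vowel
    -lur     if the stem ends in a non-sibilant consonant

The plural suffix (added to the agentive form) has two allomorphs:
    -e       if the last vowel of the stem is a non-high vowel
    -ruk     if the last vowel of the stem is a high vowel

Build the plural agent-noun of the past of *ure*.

*ure* — last vowel /e/ (an unrounded vowel) → -ve → *ureve*.
The past-tense form *ureve* — final sound /e/ (a vowel) → -ata → *ureveata*.
The last vowel of the agentive form *ureveata* is /a/, which is a non-high vowel, so the plural suffix is -e, giving *ureveatae*.

ureveatae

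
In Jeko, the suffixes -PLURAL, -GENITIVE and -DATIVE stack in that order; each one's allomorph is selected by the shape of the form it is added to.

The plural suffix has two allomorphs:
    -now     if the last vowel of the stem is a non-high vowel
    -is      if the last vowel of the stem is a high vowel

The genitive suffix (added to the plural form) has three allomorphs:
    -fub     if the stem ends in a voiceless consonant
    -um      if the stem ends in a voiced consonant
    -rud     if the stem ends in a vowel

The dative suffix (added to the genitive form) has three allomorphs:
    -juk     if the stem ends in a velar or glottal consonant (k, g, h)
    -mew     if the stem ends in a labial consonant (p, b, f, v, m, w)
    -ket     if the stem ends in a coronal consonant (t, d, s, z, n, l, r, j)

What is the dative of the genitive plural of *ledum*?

ledumisfubmew

*ledum* — last vowel /u/ (a high vowel) → -is → *ledumis*.
Since the final sound of the plural form *ledumis* is /s/ (a voiceless consonant), it takes -fub, giving *ledumisfub*.
The genitive form *ledumisfub* — final consonant /b/ (labial) → -mew → *ledumisfubmew*.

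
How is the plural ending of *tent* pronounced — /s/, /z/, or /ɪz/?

The stem *tent* ends in a voiceless non-sibilant consonant.
The plural suffix surfaces as /ɪz/ after sibilants, /s/ after other voiceless consonants, and /z/ after other voiced sounds.
So the plural -s on *tent* is pronounced /s/.

/s/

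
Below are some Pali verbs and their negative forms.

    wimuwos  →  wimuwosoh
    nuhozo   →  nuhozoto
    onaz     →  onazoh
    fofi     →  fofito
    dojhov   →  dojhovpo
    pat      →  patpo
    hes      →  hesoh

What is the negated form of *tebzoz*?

tebzozoh

Looking at the final sound of each stem: -oh when the stem ends in a sibilant (*wimuwos*, *onaz*, *hes*); -po when the stem ends in a non-sibilant consonant (*dojhov*, *pat*); -to when the stem ends in a vowel (*nuhozo*, *fofi*).
*tebzoz* — final sound /z/ (a sibilant) → -oh → *tebzozoh*.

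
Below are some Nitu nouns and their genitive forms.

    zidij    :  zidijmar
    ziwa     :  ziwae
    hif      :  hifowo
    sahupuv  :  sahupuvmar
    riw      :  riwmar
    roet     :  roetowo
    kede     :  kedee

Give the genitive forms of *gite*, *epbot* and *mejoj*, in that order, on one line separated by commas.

gitee, epbotowo, mejojmar

Looking at the final sound of each stem: -owo when the stem ends in a voiceless consonant (*hif*, *roet*); -mar when the stem ends in a voiced consonant (*zidij*, *sahupuv*, *riw*); -e when the stem ends in a vowel (*ziwa*, *kede*).
Since the final sound of *gite* is /e/ (a vowel), it takes -e, giving *gitee*.
Since the final sound of *epbot* is /t/ (a voiceless consonant), it takes -owo, giving *epbotowo*.
Since the final sound of *mejoj* is /j/ (a voiced consonant), it takes -mar, giving *mejojmar*.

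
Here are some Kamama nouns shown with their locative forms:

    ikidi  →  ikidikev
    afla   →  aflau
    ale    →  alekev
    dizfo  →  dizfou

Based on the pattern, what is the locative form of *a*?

au

The suffix is conditioned by the last vowel: -kev when the last vowel of the stem is a front vowel (*ikidi*, *ale*); -u when the last vowel of the stem is a back vowel (*afla*, *dizfo*).
Since the last vowel of *a* is /a/ (a back vowel), it takes -u, giving *au*.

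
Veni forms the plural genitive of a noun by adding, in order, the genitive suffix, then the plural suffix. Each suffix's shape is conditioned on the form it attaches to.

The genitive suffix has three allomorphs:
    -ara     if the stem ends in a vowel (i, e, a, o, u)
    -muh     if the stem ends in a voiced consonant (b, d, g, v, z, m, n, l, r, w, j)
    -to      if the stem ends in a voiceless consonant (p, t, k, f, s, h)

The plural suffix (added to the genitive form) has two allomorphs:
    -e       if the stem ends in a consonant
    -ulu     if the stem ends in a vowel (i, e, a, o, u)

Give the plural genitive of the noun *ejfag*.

ejfagmuhe

The final sound of *ejfag* is /g/, which is a voiced consonant, so the genitive suffix is -muh, giving *ejfagmuh*.
Since the final sound of the genitive form *ejfagmuh* is /h/ (a consonant), it takes -e, giving *ejfagmuhe*.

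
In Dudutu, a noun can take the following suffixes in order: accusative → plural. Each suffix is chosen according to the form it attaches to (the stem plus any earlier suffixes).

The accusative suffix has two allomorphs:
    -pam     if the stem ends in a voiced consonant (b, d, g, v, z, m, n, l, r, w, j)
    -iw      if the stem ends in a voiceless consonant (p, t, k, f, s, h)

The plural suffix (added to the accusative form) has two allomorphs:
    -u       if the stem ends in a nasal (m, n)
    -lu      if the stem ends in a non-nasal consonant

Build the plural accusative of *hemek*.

Since the final consonant of *hemek* is /k/ (voiceless), it takes -iw, giving *hemekiw*.
The final consonant of the accusative form *hemekiw* is /w/, which is non-nasal, so the plural suffix is -lu, giving *hemekiwlu*.

hemekiwlu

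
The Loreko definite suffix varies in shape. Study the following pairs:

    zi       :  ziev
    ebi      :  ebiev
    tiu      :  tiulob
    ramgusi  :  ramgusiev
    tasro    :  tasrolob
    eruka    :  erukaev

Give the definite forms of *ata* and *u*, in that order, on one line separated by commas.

The alternation tracks the last vowel of the stem — -lob when the last vowel of the stem is a rounded vowel (*tiu*, *tasro*); -ev when the last vowel of the stem is an unrounded vowel (*zi*, *ebi*, *ramgusi*, *eruka*).
*ata*: last vowel = /a/, an unrounded vowel → -ev → *ataev*.
*u*: last vowel = /u/, a rounded vowel → -lob → *ulob*.

ataev, ulob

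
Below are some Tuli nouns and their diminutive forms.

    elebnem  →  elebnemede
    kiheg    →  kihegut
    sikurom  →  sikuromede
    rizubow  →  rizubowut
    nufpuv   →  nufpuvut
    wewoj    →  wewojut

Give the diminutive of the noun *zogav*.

zogavut

The alternation tracks the final consonant of the stem — -ede when the stem ends in a nasal (*elebnem*, *sikurom*); -ut when the stem ends in a non-nasal consonant (*kiheg*, *rizubow*, *nufpuv*, *wewoj*).
*zogav* — final consonant /v/ (non-nasal) → -ut → *zogavut*.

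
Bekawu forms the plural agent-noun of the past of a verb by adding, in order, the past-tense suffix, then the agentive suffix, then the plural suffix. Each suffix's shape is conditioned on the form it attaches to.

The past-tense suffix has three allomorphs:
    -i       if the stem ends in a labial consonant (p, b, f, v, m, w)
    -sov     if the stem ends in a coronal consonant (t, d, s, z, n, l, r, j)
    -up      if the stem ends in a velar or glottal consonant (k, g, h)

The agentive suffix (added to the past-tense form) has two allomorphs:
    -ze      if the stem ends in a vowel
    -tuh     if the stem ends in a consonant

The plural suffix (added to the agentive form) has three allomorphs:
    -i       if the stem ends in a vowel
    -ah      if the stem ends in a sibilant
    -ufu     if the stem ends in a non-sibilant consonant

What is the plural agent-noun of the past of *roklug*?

*roklug*: final consonant = /g/, velar/glottal → -up → *roklugup*.
Since the final sound of the past-tense form *roklugup* is /p/ (a consonant), it takes -tuh, giving *rokluguptuh*.
The agentive form *rokluguptuh* — final sound /h/ (a non-sibilant consonant) → -ufu → *rokluguptuhufu*.

rokluguptuhufu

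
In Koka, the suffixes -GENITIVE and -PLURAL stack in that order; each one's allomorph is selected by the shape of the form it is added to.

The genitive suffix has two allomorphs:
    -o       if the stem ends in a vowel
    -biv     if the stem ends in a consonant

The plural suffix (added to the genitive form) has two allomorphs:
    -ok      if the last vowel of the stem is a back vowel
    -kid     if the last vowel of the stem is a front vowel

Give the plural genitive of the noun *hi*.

hiook

Since the final sound of *hi* is /i/ (a vowel), it takes -o, giving *hio*.
The genitive form *hio*: last vowel = /o/, a back vowel → -ok → *hiook*.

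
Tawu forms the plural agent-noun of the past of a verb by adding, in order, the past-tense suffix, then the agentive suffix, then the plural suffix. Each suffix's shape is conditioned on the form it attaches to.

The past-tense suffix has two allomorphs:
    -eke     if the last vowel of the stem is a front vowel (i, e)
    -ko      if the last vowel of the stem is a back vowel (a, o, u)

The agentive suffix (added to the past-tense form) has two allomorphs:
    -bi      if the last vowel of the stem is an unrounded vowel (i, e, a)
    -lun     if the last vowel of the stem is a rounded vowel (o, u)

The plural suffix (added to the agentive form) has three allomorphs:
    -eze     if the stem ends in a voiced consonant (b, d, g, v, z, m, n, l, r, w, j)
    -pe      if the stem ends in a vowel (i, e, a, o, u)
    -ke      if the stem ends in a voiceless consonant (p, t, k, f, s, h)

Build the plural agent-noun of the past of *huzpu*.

huzpukoluneze

*huzpu* — last vowel /u/ (a back vowel) → -ko → *huzpuko*.
The last vowel of the past-tense form *huzpuko* is /o/, which is a rounded vowel, so the agentive suffix is -lun, giving *huzpukolun*.
The agentive form *huzpukolun*: final sound = /n/, a voiced consonant → -eze → *huzpukoluneze*.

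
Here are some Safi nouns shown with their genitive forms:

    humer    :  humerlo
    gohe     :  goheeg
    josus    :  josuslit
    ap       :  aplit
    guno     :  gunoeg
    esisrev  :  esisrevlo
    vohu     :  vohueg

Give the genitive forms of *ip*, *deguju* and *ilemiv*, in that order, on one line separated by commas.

The pattern is voicing of the final sound: -lit when the stem ends in a voiceless consonant (*josus*, *ap*); -lo when the stem ends in a voiced consonant (*humer*, *esisrev*); -eg when the stem ends in a vowel (*gohe*, *guno*, *vohu*).
Since the final sound of *ip* is /p/ (a voiceless consonant), it takes -lit, giving *iplit*.
The final sound of *deguju* is /u/, which is a vowel, so the suffix is -eg, giving *degujueg*.
The final sound of *ilemiv* is /v/, which is a voiced consonant, so the suffix is -lo, giving *ilemivlo*.

iplit, degujueg, ilemivlo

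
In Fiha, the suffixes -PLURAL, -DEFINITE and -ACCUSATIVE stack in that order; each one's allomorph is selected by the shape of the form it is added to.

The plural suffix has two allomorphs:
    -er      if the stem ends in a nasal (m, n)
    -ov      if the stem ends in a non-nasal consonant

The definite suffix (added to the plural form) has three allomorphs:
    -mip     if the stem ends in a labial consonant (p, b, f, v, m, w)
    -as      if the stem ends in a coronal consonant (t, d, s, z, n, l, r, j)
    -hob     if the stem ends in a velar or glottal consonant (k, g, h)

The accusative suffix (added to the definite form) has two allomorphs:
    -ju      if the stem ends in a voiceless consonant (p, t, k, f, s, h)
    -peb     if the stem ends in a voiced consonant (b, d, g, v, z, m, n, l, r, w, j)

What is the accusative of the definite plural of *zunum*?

zunumerasju

Since the final consonant of *zunum* is /m/ (a nasal), it takes -er, giving *zunumer*.
Since the final consonant of the plural form *zunumer* is /r/ (coronal), it takes -as, giving *zunumeras*.
The definite form *zunumeras* — final consonant /s/ (voiceless) → -ju → *zunumerasju*.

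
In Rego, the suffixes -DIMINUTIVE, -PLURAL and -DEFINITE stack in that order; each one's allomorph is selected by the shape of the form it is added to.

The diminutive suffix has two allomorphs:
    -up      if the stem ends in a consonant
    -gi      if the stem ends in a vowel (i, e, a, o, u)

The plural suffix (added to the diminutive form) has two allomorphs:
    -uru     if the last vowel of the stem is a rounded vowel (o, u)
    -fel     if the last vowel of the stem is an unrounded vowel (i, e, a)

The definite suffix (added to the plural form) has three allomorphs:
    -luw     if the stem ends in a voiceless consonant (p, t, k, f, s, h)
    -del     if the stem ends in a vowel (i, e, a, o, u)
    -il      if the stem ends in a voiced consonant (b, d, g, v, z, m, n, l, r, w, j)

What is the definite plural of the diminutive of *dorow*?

*dorow* — final sound /w/ (a consonant) → -up → *dorowup*.
The last vowel of the diminutive form *dorowup* is /u/, which is a rounded vowel, so the plural suffix is -uru, giving *dorowupuru*.
The plural form *dorowupuru* — final sound /u/ (a vowel) → -del → *dorowupurudel*.

dorowupurudel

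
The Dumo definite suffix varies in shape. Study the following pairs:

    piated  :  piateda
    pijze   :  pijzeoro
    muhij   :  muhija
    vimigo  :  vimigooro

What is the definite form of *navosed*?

The suffix is conditioned by the final sound: -a when the stem ends in a consonant (*piated*, *muhij*); -oro when the stem ends in a vowel (*pijze*, *vimigo*).
*navosed*: final sound = /d/, a consonant → -a → *navoseda*.

navoseda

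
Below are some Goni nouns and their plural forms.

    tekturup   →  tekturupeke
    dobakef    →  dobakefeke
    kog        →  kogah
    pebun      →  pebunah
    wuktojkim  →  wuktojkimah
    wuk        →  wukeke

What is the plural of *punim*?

punimah

The pattern is voicing of the final consonant: -eke when the stem ends in a voiceless consonant (*tekturup*, *dobakef*, *wuk*); -ah when the stem ends in a voiced consonant (*kog*, *pebun*, *wuktojkim*).
*punim*: final consonant = /m/, voiced → -ah → *punimah*.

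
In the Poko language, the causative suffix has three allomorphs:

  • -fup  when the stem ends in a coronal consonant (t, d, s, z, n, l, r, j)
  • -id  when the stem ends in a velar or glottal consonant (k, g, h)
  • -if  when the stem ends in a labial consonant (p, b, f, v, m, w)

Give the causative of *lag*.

*lag* — final consonant /g/ (velar/glottal) → -id → *lagid*.

lagid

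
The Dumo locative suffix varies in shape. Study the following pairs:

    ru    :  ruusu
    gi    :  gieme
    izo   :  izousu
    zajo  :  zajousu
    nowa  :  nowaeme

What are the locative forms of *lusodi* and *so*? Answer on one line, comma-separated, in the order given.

The alternation tracks the last vowel of the stem — -usu when the last vowel of the stem is a rounded vowel (*ru*, *izo*, *zajo*); -eme when the last vowel of the stem is an unrounded vowel (*gi*, *nowa*).
Since the last vowel of *lusodi* is /i/ (an unrounded vowel), it takes -eme, giving *lusodieme*.
Since the last vowel of *so* is /o/ (a rounded vowel), it takes -usu, giving *sousu*.

lusodieme, sousu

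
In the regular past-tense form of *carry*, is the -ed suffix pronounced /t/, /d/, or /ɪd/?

The stem *carry* ends in a voiced sound other than /d/.
The -ed suffix is realized as /ɪd/ after /t, d/; as /t/ after other voiceless consonants; and as /d/ after other voiced sounds.
So -ed on *carry* is pronounced /d/.

/d/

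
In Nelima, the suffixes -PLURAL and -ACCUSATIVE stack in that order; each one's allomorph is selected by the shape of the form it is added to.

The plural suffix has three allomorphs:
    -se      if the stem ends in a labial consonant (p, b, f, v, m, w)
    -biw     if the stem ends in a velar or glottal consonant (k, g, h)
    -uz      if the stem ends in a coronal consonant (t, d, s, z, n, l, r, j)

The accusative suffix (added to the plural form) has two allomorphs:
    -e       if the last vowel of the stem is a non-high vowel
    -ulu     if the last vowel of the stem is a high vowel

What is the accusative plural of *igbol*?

igboluzulu

Since the final consonant of *igbol* is /l/ (coronal), it takes -uz, giving *igboluz*.
Since the last vowel of the plural form *igboluz* is /u/ (a high vowel), it takes -ulu, giving *igboluzulu*.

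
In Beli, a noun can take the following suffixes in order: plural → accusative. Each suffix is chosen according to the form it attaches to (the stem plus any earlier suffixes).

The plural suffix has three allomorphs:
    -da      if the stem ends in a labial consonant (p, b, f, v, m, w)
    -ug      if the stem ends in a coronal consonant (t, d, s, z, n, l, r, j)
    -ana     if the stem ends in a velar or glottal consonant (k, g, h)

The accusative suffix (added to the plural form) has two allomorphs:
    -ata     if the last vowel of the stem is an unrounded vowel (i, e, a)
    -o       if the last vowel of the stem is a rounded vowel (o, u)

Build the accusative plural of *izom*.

izomdaata

The final consonant of *izom* is /m/, which is labial, so the plural suffix is -da, giving *izomda*.
Since the last vowel of the plural form *izomda* is /a/ (an unrounded vowel), it takes -ata, giving *izomdaata*.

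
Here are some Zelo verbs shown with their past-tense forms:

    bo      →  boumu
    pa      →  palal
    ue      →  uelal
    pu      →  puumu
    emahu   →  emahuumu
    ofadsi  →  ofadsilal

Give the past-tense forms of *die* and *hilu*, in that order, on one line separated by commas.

Looking at the last vowel of each stem: -umu when the last vowel of the stem is a rounded vowel (*bo*, *pu*, *emahu*); -lal when the last vowel of the stem is an unrounded vowel (*pa*, *ue*, *ofadsi*).
Since the last vowel of *die* is /e/ (an unrounded vowel), it takes -lal, giving *dielal*.
*hilu* — last vowel /u/ (a rounded vowel) → -umu → *hiluumu*.

dielal, hiluumu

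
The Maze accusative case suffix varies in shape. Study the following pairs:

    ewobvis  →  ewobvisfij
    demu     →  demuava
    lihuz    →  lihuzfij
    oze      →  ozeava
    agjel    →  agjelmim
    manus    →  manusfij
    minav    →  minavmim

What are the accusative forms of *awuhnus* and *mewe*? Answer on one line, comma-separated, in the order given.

awuhnusfij, meweava

The alternation tracks the final sound of the stem — -fij when the stem ends in a sibilant (*ewobvis*, *lihuz*, *manus*); -mim when the stem ends in a non-sibilant consonant (*agjel*, *minav*); -ava when the stem ends in a vowel (*demu*, *oze*).
Since the final sound of *awuhnus* is /s/ (a sibilant), it takes -fij, giving *awuhnusfij*.
*mewe*: final sound = /e/, a vowel → -ava → *meweava*.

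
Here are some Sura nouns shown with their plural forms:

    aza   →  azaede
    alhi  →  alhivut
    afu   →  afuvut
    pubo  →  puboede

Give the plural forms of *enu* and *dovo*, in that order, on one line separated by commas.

Looking at the last vowel of each stem: -vut when the last vowel of the stem is a high vowel (*alhi*, *afu*); -ede when the last vowel of the stem is a non-high vowel (*aza*, *pubo*).
*enu*: last vowel = /u/, a high vowel → -vut → *enuvut*.
Since the last vowel of *dovo* is /o/ (a non-high vowel), it takes -ede, giving *dovoede*.

enuvut, dovoede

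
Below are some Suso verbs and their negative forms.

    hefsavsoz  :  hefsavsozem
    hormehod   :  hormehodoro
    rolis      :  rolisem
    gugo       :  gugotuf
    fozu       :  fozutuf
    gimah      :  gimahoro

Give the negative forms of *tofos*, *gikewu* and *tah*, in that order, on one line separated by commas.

The pattern is sibilance of the final sound: -em when the stem ends in a sibilant (*hefsavsoz*, *rolis*); -oro when the stem ends in a non-sibilant consonant (*hormehod*, *gimah*); -tuf when the stem ends in a vowel (*gugo*, *fozu*).
The final sound of *tofos* is /s/, which is a sibilant, so the suffix is -em, giving *tofosem*.
*gikewu* — final sound /u/ (a vowel) → -tuf → *gikewutuf*.
*tah*: final sound = /h/, a non-sibilant consonant → -oro → *tahoro*.

tofosem, gikewutuf, tahoro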